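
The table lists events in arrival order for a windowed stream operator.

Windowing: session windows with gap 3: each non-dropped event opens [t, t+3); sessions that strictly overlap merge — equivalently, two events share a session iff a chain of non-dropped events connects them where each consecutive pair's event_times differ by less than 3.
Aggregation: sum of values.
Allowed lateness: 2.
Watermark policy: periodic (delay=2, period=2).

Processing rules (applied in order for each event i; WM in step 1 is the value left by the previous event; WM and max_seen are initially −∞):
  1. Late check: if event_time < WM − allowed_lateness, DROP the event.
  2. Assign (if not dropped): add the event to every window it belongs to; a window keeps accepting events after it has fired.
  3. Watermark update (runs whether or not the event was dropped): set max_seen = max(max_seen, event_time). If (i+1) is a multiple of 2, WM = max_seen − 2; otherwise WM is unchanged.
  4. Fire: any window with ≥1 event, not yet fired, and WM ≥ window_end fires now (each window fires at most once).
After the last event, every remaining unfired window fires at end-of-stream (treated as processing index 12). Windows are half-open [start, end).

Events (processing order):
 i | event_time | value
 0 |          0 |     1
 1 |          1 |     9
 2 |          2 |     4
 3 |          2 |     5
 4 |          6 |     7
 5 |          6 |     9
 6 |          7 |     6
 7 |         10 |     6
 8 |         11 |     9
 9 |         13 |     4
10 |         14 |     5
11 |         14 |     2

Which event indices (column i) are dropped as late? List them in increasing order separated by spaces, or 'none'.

none

i=0 t=0 v=1: → [0,3); WM=−∞
i=1 t=1 v=9: → [0,4); WM=-1
i=2 t=2 v=4: → [0,5); WM=-1
i=3 t=2 v=5: → [0,5); WM=0
i=4 t=6 v=7: → [6,9); WM=0
i=5 t=6 v=9: → [6,9); WM=4
i=6 t=7 v=6: → [6,10); WM=4
i=7 t=10 v=6: → [10,13); WM=8
i=8 t=11 v=9: → [10,14); WM=8
i=9 t=13 v=4: → [10,16); WM=11
i=10 t=14 v=5: → [10,17); WM=11
i=11 t=14 v=2: → [10,17); WM=12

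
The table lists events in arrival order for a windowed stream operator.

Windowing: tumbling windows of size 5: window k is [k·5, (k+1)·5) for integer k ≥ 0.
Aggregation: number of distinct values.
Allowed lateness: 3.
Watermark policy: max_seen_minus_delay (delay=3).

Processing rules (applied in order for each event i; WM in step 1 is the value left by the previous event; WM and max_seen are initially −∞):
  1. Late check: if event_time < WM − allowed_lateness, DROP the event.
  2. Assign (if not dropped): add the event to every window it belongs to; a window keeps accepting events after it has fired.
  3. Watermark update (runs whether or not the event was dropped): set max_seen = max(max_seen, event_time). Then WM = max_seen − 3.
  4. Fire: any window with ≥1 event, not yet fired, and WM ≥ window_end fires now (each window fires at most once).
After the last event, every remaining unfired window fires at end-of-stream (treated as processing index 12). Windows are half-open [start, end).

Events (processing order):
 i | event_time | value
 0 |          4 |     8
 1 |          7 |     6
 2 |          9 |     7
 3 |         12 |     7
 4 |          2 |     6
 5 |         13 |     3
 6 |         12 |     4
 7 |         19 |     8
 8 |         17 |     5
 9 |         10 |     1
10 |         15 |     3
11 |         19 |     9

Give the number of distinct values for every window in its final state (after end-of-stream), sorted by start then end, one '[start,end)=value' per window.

i=0 t=4 v=8: → [0,5); WM=1
i=1 t=7 v=6: → [5,10); WM=4
i=2 t=9 v=7: → [5,10); WM=6; [0,5) fires=1
i=3 t=12 v=7: → [10,15); WM=9
i=4 t=2 v=6: DROP (t<9-3); WM=9
i=5 t=13 v=3: → [10,15); WM=10; [5,10) fires=2
i=6 t=12 v=4: → [10,15); WM=10
i=7 t=19 v=8: → [15,20); WM=16; [10,15) fires=3
i=8 t=17 v=5: → [15,20); WM=16
i=9 t=10 v=1: DROP (t<16-3); WM=16
i=10 t=15 v=3: → [15,20); WM=16
i=11 t=19 v=9: → [15,20); WM=16

[0,5)=1 [5,10)=2 [10,15)=3 [15,20)=4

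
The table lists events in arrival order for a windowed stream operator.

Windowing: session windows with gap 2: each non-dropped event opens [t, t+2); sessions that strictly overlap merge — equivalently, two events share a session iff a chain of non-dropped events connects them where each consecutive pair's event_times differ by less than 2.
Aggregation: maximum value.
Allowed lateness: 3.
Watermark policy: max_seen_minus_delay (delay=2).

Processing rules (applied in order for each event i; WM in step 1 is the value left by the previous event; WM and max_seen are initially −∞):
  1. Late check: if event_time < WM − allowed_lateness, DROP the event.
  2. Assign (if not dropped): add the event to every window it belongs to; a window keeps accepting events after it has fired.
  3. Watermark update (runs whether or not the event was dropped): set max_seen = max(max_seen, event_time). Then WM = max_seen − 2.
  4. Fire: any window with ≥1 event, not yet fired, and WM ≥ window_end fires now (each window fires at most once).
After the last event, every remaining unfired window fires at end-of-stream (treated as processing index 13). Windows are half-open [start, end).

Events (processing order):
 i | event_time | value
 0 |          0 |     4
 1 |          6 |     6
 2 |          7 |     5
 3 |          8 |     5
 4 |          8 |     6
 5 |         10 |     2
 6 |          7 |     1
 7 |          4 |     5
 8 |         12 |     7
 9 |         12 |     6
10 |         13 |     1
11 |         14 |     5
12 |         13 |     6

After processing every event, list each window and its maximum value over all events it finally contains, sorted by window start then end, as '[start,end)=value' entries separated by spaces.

i=0 t=0 v=4: → [0,2); WM=-2
i=1 t=6 v=6: → [6,8); WM=4
i=2 t=7 v=5: → [6,9); WM=5
i=3 t=8 v=5: → [6,10); WM=6
i=4 t=8 v=6: → [6,10); WM=6
i=5 t=10 v=2: → [10,12); WM=8
i=6 t=7 v=1: → [6,10); WM=8
i=7 t=4 v=5: DROP (t<8-3); WM=8
i=8 t=12 v=7: → [12,14); WM=10
i=9 t=12 v=6: → [12,14); WM=10
i=10 t=13 v=1: → [12,15); WM=11
i=11 t=14 v=5: → [12,16); WM=12
i=12 t=13 v=6: → [12,16); WM=12

[0,2)=4 [6,10)=6 [10,12)=2 [12,16)=7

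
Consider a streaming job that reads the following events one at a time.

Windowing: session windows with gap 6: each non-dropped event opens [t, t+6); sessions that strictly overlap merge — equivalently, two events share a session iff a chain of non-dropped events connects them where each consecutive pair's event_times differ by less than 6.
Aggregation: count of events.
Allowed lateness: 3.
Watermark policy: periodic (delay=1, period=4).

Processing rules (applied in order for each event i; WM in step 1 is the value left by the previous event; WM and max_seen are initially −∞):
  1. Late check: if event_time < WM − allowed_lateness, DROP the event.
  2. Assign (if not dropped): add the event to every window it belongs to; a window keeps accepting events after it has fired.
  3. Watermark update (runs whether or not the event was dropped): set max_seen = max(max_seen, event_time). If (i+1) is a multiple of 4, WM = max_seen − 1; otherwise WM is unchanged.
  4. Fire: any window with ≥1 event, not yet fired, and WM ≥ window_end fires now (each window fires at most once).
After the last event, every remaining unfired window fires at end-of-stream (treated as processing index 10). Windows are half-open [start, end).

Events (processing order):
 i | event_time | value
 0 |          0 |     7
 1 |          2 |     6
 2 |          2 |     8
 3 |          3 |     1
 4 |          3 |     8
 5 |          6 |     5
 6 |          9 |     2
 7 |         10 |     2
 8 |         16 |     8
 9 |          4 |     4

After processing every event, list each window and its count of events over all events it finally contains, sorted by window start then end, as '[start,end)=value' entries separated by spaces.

i=0 t=0 v=7: → [0,6); WM=−∞
i=1 t=2 v=6: → [0,8); WM=−∞
i=2 t=2 v=8: → [0,8); WM=−∞
i=3 t=3 v=1: → [0,9); WM=2
i=4 t=3 v=8: → [0,9); WM=2
i=5 t=6 v=5: → [0,12); WM=2
i=6 t=9 v=2: → [0,15); WM=2
i=7 t=10 v=2: → [0,16); WM=9
i=8 t=16 v=8: → [16,22); WM=9
i=9 t=4 v=4: DROP (t<9-3); WM=9

[0,16)=8 [16,22)=1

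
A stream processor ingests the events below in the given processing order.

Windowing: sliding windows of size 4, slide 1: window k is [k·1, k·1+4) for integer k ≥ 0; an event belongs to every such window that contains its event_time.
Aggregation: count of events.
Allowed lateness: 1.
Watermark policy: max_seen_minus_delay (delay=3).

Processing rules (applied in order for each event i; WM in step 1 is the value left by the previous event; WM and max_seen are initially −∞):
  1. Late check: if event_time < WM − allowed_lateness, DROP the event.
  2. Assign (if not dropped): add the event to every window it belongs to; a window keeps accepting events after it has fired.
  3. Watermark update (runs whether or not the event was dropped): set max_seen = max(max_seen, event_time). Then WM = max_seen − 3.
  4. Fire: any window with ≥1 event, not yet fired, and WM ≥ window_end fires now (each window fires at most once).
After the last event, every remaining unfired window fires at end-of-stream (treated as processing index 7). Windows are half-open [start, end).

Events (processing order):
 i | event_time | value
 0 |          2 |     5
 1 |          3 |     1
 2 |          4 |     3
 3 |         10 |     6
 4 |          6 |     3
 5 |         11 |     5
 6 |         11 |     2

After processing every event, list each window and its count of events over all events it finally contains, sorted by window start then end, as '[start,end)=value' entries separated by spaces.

[0,4)=2 [1,5)=3 [2,6)=3 [3,7)=3 [4,8)=2 [5,9)=1 [6,10)=1 [7,11)=1 [8,12)=3 [9,13)=3 [10,14)=3 [11,15)=2

i=0 t=2 v=5: → [2,6),[1,5),[0,4); WM=-1
i=1 t=3 v=1: → [3,7),[2,6),[1,5),[0,4); WM=0
i=2 t=4 v=3: → [4,8),[3,7),[2,6),[1,5); WM=1
i=3 t=10 v=6: → [10,14),[9,13),[8,12),[7,11); WM=7; [0,4) fires=2 [1,5) fires=3 [2,6) fires=3 [3,7) fires=2
i=4 t=6 v=3: → [6,10),[5,9),[4,8),[3,7); WM=7
i=5 t=11 v=5: → [11,15),[10,14),[9,13),[8,12); WM=8; [4,8) fires=2
i=6 t=11 v=2: → [11,15),[10,14),[9,13),[8,12); WM=8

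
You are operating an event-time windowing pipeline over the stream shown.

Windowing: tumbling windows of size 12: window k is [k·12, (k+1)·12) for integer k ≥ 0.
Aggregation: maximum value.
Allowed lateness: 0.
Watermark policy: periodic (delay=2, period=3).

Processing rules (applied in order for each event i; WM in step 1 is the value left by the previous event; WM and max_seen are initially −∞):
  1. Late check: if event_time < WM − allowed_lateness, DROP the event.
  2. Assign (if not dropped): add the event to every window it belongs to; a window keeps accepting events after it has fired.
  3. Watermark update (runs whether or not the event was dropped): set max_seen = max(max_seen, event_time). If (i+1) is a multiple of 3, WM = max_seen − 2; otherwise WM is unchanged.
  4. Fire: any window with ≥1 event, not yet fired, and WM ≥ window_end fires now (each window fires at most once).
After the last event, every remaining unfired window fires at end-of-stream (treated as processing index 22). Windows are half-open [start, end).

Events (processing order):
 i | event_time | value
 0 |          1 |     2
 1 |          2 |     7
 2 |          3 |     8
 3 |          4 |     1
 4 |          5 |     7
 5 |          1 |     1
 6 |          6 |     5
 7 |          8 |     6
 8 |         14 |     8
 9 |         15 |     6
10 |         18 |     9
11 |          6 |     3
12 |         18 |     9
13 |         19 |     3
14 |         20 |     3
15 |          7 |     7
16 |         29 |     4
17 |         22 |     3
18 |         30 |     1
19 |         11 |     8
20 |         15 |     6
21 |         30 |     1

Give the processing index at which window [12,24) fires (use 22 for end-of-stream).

17

i=0 t=1 v=2: → [0,12); WM=−∞
i=1 t=2 v=7: → [0,12); WM=−∞
i=2 t=3 v=8: → [0,12); WM=1
i=3 t=4 v=1: → [0,12); WM=1
i=4 t=5 v=7: → [0,12); WM=1
i=5 t=1 v=1: → [0,12); WM=3
i=6 t=6 v=5: → [0,12); WM=3
i=7 t=8 v=6: → [0,12); WM=3
i=8 t=14 v=8: → [12,24); WM=12; [0,12) fires=8
i=9 t=15 v=6: → [12,24); WM=12
i=10 t=18 v=9: → [12,24); WM=12
i=11 t=6 v=3: DROP (t<12-0); WM=16
i=12 t=18 v=9: → [12,24); WM=16
i=13 t=19 v=3: → [12,24); WM=16
i=14 t=20 v=3: → [12,24); WM=18
i=15 t=7 v=7: DROP (t<18-0); WM=18
i=16 t=29 v=4: → [24,36); WM=18
i=17 t=22 v=3: → [12,24); WM=27; [12,24) fires=9
i=18 t=30 v=1: → [24,36); WM=27
i=19 t=11 v=8: DROP (t<27-0); WM=27
i=20 t=15 v=6: DROP (t<27-0); WM=28
i=21 t=30 v=1: → [24,36); WM=28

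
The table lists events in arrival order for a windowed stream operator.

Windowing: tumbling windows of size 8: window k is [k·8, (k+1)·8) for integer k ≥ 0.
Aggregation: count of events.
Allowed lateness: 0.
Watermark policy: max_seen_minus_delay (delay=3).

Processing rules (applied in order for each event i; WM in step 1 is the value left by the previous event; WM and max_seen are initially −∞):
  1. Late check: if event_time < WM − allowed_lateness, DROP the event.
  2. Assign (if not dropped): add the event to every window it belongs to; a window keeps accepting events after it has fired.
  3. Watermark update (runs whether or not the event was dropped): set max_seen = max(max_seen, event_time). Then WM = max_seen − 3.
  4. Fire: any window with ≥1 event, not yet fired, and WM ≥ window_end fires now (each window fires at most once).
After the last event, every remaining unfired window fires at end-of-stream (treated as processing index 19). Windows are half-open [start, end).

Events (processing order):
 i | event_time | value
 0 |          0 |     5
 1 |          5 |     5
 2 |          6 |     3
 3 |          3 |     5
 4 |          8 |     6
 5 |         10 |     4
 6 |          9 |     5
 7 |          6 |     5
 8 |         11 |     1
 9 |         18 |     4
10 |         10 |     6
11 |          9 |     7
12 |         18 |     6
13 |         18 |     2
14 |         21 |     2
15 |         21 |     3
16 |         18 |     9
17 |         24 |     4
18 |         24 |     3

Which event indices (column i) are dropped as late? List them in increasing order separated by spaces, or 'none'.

7 10 11

i=0 t=0 v=5: → [0,8); WM=-3
i=1 t=5 v=5: → [0,8); WM=2
i=2 t=6 v=3: → [0,8); WM=3
i=3 t=3 v=5: → [0,8); WM=3
i=4 t=8 v=6: → [8,16); WM=5
i=5 t=10 v=4: → [8,16); WM=7
i=6 t=9 v=5: → [8,16); WM=7
i=7 t=6 v=5: DROP (t<7-0); WM=7
i=8 t=11 v=1: → [8,16); WM=8; [0,8) fires=4
i=9 t=18 v=4: → [16,24); WM=15
i=10 t=10 v=6: DROP (t<15-0); WM=15
i=11 t=9 v=7: DROP (t<15-0); WM=15
i=12 t=18 v=6: → [16,24); WM=15
i=13 t=18 v=2: → [16,24); WM=15
i=14 t=21 v=2: → [16,24); WM=18; [8,16) fires=4
i=15 t=21 v=3: → [16,24); WM=18
i=16 t=18 v=9: → [16,24); WM=18
i=17 t=24 v=4: → [24,32); WM=21
i=18 t=24 v=3: → [24,32); WM=21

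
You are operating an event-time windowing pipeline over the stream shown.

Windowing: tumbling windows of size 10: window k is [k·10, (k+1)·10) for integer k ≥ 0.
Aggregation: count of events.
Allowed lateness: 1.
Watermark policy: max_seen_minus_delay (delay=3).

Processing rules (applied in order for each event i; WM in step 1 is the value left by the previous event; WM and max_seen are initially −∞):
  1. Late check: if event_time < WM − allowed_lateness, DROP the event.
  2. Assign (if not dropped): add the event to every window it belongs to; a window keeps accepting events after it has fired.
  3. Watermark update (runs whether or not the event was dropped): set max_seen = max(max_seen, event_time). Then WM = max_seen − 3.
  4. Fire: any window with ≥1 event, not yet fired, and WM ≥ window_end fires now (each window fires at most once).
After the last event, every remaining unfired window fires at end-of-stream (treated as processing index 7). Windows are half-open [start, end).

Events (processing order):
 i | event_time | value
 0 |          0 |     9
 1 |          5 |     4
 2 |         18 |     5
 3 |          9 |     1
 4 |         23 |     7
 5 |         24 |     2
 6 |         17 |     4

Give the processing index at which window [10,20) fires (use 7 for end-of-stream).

i=0 t=0 v=9: → [0,10); WM=-3
i=1 t=5 v=4: → [0,10); WM=2
i=2 t=18 v=5: → [10,20); WM=15; [0,10) fires=2
i=3 t=9 v=1: DROP (t<15-1); WM=15
i=4 t=23 v=7: → [20,30); WM=20; [10,20) fires=1
i=5 t=24 v=2: → [20,30); WM=21
i=6 t=17 v=4: DROP (t<21-1); WM=21

4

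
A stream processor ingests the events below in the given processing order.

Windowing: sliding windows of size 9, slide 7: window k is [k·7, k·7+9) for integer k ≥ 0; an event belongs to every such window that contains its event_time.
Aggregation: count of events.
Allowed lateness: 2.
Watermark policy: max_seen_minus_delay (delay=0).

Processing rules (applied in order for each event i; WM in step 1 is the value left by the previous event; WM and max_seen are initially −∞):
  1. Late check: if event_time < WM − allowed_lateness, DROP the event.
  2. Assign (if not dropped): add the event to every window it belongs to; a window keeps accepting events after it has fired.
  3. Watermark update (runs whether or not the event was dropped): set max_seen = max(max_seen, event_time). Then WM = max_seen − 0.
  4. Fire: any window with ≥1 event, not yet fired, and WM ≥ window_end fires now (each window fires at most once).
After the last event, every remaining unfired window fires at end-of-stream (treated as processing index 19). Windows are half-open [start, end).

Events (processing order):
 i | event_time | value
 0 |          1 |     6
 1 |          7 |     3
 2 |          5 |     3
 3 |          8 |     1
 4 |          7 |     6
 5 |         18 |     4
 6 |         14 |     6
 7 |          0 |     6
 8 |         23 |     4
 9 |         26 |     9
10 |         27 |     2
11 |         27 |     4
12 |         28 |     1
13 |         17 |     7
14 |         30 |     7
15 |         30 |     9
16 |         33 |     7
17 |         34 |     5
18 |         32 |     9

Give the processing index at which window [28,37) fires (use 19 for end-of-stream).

i=0 t=1 v=6: → [0,9); WM=1
i=1 t=7 v=3: → [7,16),[0,9); WM=7
i=2 t=5 v=3: → [0,9); WM=7
i=3 t=8 v=1: → [7,16),[0,9); WM=8
i=4 t=7 v=6: → [7,16),[0,9); WM=8
i=5 t=18 v=4: → [14,23); WM=18; [0,9) fires=5 [7,16) fires=3
i=6 t=14 v=6: DROP (t<18-2); WM=18
i=7 t=0 v=6: DROP (t<18-2); WM=18
i=8 t=23 v=4: → [21,30); WM=23; [14,23) fires=1
i=9 t=26 v=9: → [21,30); WM=26
i=10 t=27 v=2: → [21,30); WM=27
i=11 t=27 v=4: → [21,30); WM=27
i=12 t=28 v=1: → [28,37),[21,30); WM=28
i=13 t=17 v=7: DROP (t<28-2); WM=28
i=14 t=30 v=7: → [28,37); WM=30; [21,30) fires=5
i=15 t=30 v=9: → [28,37); WM=30
i=16 t=33 v=7: → [28,37); WM=33
i=17 t=34 v=5: → [28,37); WM=34
i=18 t=32 v=9: → [28,37); WM=34

19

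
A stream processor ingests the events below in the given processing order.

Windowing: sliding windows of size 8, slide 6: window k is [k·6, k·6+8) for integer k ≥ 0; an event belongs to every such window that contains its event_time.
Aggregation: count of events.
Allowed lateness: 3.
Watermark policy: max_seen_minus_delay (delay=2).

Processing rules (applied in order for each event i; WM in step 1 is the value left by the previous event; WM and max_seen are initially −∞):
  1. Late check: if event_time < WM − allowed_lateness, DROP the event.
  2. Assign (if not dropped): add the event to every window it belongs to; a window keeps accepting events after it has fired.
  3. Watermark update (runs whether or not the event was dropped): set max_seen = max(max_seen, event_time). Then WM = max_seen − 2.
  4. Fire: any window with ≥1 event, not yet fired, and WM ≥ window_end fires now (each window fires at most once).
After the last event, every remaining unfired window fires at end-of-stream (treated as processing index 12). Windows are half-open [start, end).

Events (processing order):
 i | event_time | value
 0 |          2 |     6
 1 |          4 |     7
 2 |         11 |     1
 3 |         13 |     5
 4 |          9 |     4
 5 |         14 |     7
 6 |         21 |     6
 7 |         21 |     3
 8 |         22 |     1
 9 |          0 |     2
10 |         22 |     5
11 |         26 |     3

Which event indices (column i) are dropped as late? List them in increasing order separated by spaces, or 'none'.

i=0 t=2 v=6: → [0,8); WM=0
i=1 t=4 v=7: → [0,8); WM=2
i=2 t=11 v=1: → [6,14); WM=9; [0,8) fires=2
i=3 t=13 v=5: → [12,20),[6,14); WM=11
i=4 t=9 v=4: → [6,14); WM=11
i=5 t=14 v=7: → [12,20); WM=12
i=6 t=21 v=6: → [18,26); WM=19; [6,14) fires=3
i=7 t=21 v=3: → [18,26); WM=19
i=8 t=22 v=1: → [18,26); WM=20; [12,20) fires=2
i=9 t=0 v=2: DROP (t<20-3); WM=20
i=10 t=22 v=5: → [18,26); WM=20
i=11 t=26 v=3: → [24,32); WM=24

9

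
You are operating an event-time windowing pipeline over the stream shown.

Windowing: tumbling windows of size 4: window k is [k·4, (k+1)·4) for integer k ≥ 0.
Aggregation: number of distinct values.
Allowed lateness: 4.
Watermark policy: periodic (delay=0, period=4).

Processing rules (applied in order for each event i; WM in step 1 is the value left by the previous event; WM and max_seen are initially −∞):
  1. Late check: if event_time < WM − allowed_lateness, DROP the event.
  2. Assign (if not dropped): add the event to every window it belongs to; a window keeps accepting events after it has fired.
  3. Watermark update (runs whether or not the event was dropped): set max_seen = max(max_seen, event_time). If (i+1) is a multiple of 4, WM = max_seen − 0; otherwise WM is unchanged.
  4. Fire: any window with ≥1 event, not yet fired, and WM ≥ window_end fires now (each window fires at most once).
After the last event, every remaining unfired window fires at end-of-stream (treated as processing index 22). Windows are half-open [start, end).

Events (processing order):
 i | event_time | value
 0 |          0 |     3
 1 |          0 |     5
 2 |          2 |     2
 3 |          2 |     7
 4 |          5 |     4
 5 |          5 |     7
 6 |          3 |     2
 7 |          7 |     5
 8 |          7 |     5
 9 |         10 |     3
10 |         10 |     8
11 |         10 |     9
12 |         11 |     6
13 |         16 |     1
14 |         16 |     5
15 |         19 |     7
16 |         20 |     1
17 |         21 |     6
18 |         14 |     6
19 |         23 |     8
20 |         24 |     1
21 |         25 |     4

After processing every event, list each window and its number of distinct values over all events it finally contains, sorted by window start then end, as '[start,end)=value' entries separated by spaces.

[0,4)=4 [4,8)=3 [8,12)=4 [16,20)=3 [20,24)=3 [24,28)=2

i=0 t=0 v=3: → [0,4); WM=−∞
i=1 t=0 v=5: → [0,4); WM=−∞
i=2 t=2 v=2: → [0,4); WM=−∞
i=3 t=2 v=7: → [0,4); WM=2
i=4 t=5 v=4: → [4,8); WM=2
i=5 t=5 v=7: → [4,8); WM=2
i=6 t=3 v=2: → [0,4); WM=2
i=7 t=7 v=5: → [4,8); WM=7; [0,4) fires=4
i=8 t=7 v=5: → [4,8); WM=7
i=9 t=10 v=3: → [8,12); WM=7
i=10 t=10 v=8: → [8,12); WM=7
i=11 t=10 v=9: → [8,12); WM=10; [4,8) fires=3
i=12 t=11 v=6: → [8,12); WM=10
i=13 t=16 v=1: → [16,20); WM=10
i=14 t=16 v=5: → [16,20); WM=10
i=15 t=19 v=7: → [16,20); WM=19; [8,12) fires=4
i=16 t=20 v=1: → [20,24); WM=19
i=17 t=21 v=6: → [20,24); WM=19
i=18 t=14 v=6: DROP (t<19-4); WM=19
i=19 t=23 v=8: → [20,24); WM=23; [16,20) fires=3
i=20 t=24 v=1: → [24,28); WM=23
i=21 t=25 v=4: → [24,28); WM=23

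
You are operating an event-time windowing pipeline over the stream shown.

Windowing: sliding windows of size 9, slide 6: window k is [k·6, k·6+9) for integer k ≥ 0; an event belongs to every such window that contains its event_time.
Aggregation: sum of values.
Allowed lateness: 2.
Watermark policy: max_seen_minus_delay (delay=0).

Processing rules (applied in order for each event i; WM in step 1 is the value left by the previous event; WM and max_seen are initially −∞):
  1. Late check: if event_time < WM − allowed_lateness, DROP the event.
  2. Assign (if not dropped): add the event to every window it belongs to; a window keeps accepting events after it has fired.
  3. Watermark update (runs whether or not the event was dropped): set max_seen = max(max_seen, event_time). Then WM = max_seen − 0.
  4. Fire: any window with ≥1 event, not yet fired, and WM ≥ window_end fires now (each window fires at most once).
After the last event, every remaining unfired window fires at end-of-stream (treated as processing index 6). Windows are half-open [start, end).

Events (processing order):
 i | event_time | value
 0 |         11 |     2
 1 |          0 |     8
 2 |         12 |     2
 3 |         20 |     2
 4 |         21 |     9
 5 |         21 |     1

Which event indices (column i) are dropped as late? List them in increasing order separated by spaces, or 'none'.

i=0 t=11 v=2: → [6,15); WM=11
i=1 t=0 v=8: DROP (t<11-2); WM=11
i=2 t=12 v=2: → [12,21),[6,15); WM=12
i=3 t=20 v=2: → [18,27),[12,21); WM=20; [6,15) fires=4
i=4 t=21 v=9: → [18,27); WM=21; [12,21) fires=4
i=5 t=21 v=1: → [18,27); WM=21

1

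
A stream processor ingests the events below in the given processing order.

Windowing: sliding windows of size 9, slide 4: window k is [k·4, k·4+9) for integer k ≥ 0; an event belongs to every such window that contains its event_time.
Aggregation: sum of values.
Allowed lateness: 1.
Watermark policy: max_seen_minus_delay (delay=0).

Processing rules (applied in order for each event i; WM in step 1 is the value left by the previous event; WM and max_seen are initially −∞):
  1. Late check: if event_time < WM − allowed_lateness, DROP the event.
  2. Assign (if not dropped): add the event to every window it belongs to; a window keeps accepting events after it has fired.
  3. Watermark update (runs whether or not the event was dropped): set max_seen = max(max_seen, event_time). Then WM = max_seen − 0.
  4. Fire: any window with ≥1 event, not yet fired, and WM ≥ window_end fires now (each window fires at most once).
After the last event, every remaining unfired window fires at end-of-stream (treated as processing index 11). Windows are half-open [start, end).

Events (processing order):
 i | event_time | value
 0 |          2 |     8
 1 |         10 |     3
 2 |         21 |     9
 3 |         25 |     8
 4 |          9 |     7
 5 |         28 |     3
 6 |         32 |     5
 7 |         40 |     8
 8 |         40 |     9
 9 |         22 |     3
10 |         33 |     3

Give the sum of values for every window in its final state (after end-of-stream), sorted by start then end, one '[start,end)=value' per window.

i=0 t=2 v=8: → [0,9); WM=2
i=1 t=10 v=3: → [8,17),[4,13); WM=10; [0,9) fires=8
i=2 t=21 v=9: → [20,29),[16,25); WM=21; [4,13) fires=3 [8,17) fires=3
i=3 t=25 v=8: → [24,33),[20,29); WM=25; [16,25) fires=9
i=4 t=9 v=7: DROP (t<25-1); WM=25
i=5 t=28 v=3: → [28,37),[24,33),[20,29); WM=28
i=6 t=32 v=5: → [32,41),[28,37),[24,33); WM=32; [20,29) fires=20
i=7 t=40 v=8: → [40,49),[36,45),[32,41); WM=40; [24,33) fires=16 [28,37) fires=8
i=8 t=40 v=9: → [40,49),[36,45),[32,41); WM=40
i=9 t=22 v=3: DROP (t<40-1); WM=40
i=10 t=33 v=3: DROP (t<40-1); WM=40

[0,9)=8 [4,13)=3 [8,17)=3 [16,25)=9 [20,29)=20 [24,33)=16 [28,37)=8 [32,41)=22 [36,45)=17 [40,49)=17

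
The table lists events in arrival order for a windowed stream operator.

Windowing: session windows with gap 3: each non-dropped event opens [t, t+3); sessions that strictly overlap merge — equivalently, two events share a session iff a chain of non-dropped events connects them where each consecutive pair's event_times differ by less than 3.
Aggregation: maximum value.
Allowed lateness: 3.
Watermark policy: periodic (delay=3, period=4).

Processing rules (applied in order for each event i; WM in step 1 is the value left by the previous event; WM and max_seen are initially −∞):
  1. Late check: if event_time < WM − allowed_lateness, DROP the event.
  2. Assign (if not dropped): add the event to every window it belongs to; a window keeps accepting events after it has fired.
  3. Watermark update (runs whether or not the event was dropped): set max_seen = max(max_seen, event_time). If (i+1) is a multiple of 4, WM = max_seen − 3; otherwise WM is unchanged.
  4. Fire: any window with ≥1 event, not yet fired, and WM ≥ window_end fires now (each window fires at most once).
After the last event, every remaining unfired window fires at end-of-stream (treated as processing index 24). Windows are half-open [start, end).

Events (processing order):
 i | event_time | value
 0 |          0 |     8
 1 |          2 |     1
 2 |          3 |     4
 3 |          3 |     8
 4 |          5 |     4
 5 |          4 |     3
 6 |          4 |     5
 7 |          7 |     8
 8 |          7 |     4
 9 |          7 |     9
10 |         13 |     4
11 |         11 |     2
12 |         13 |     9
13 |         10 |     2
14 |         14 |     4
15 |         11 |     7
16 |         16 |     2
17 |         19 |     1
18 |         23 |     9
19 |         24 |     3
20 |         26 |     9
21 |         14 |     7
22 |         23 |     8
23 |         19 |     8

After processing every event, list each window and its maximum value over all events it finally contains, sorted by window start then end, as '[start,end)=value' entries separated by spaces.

[0,10)=9 [10,19)=9 [19,22)=8 [23,29)=9

i=0 t=0 v=8: → [0,3); WM=−∞
i=1 t=2 v=1: → [0,5); WM=−∞
i=2 t=3 v=4: → [0,6); WM=−∞
i=3 t=3 v=8: → [0,6); WM=0
i=4 t=5 v=4: → [0,8); WM=0
i=5 t=4 v=3: → [0,8); WM=0
i=6 t=4 v=5: → [0,8); WM=0
i=7 t=7 v=8: → [0,10); WM=4
i=8 t=7 v=4: → [0,10); WM=4
i=9 t=7 v=9: → [0,10); WM=4
i=10 t=13 v=4: → [13,16); WM=4
i=11 t=11 v=2: → [11,16); WM=10
i=12 t=13 v=9: → [11,16); WM=10
i=13 t=10 v=2: → [10,16); WM=10
i=14 t=14 v=4: → [10,17); WM=10
i=15 t=11 v=7: → [10,17); WM=11
i=16 t=16 v=2: → [10,19); WM=11
i=17 t=19 v=1: → [19,22); WM=11
i=18 t=23 v=9: → [23,26); WM=11
i=19 t=24 v=3: → [23,27); WM=21
i=20 t=26 v=9: → [23,29); WM=21
i=21 t=14 v=7: DROP (t<21-3); WM=21
i=22 t=23 v=8: → [23,29); WM=21
i=23 t=19 v=8: → [19,22); WM=23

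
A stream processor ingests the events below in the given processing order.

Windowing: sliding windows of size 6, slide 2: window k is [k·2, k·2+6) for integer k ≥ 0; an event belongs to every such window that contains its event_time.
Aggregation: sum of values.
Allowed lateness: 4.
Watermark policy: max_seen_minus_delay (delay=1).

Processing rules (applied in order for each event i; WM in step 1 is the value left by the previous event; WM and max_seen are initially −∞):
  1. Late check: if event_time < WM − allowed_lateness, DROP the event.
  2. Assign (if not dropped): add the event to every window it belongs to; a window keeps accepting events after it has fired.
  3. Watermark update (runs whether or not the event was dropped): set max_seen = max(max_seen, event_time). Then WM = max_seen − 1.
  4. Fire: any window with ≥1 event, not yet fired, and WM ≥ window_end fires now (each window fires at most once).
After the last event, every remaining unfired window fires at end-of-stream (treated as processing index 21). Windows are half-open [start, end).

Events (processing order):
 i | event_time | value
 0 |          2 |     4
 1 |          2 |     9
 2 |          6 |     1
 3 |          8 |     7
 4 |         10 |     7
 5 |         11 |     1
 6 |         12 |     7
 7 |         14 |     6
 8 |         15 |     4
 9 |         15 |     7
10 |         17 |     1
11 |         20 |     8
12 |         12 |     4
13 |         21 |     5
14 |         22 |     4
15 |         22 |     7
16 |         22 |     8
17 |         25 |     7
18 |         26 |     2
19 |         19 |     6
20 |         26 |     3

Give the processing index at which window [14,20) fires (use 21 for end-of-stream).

13

i=0 t=2 v=4: → [2,8),[0,6); WM=1
i=1 t=2 v=9: → [2,8),[0,6); WM=1
i=2 t=6 v=1: → [6,12),[4,10),[2,8); WM=5
i=3 t=8 v=7: → [8,14),[6,12),[4,10); WM=7; [0,6) fires=13
i=4 t=10 v=7: → [10,16),[8,14),[6,12); WM=9; [2,8) fires=14
i=5 t=11 v=1: → [10,16),[8,14),[6,12); WM=10; [4,10) fires=8
i=6 t=12 v=7: → [12,18),[10,16),[8,14); WM=11
i=7 t=14 v=6: → [14,20),[12,18),[10,16); WM=13; [6,12) fires=16
i=8 t=15 v=4: → [14,20),[12,18),[10,16); WM=14; [8,14) fires=22
i=9 t=15 v=7: → [14,20),[12,18),[10,16); WM=14
i=10 t=17 v=1: → [16,22),[14,20),[12,18); WM=16; [10,16) fires=32
i=11 t=20 v=8: → [20,26),[18,24),[16,22); WM=19; [12,18) fires=25
i=12 t=12 v=4: DROP (t<19-4); WM=19
i=13 t=21 v=5: → [20,26),[18,24),[16,22); WM=20; [14,20) fires=18
i=14 t=22 v=4: → [22,28),[20,26),[18,24); WM=21
i=15 t=22 v=7: → [22,28),[20,26),[18,24); WM=21
i=16 t=22 v=8: → [22,28),[20,26),[18,24); WM=21
i=17 t=25 v=7: → [24,30),[22,28),[20,26); WM=24; [16,22) fires=14 [18,24) fires=32
i=18 t=26 v=2: → [26,32),[24,30),[22,28); WM=25
i=19 t=19 v=6: DROP (t<25-4); WM=25
i=20 t=26 v=3: → [26,32),[24,30),[22,28); WM=25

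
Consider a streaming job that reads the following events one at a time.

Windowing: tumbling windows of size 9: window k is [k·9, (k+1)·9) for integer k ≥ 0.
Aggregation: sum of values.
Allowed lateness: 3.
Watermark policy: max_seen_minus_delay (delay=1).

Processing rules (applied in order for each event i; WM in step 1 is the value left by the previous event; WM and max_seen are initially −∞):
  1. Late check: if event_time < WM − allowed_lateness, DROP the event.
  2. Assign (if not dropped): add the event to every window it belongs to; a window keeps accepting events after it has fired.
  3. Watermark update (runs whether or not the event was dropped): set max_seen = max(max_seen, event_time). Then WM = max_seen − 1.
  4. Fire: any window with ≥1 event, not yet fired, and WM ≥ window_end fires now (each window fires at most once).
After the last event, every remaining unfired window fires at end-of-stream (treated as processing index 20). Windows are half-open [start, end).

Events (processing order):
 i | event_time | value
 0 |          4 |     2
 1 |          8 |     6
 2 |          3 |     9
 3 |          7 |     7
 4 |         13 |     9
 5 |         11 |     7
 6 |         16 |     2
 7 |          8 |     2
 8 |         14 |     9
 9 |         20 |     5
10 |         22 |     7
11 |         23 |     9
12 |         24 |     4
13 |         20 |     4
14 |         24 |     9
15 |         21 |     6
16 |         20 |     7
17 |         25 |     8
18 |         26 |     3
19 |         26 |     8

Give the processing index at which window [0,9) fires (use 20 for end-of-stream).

i=0 t=4 v=2: → [0,9); WM=3
i=1 t=8 v=6: → [0,9); WM=7
i=2 t=3 v=9: DROP (t<7-3); WM=7
i=3 t=7 v=7: → [0,9); WM=7
i=4 t=13 v=9: → [9,18); WM=12; [0,9) fires=15
i=5 t=11 v=7: → [9,18); WM=12
i=6 t=16 v=2: → [9,18); WM=15
i=7 t=8 v=2: DROP (t<15-3); WM=15
i=8 t=14 v=9: → [9,18); WM=15
i=9 t=20 v=5: → [18,27); WM=19; [9,18) fires=27
i=10 t=22 v=7: → [18,27); WM=21
i=11 t=23 v=9: → [18,27); WM=22
i=12 t=24 v=4: → [18,27); WM=23
i=13 t=20 v=4: → [18,27); WM=23
i=14 t=24 v=9: → [18,27); WM=23
i=15 t=21 v=6: → [18,27); WM=23
i=16 t=20 v=7: → [18,27); WM=23
i=17 t=25 v=8: → [18,27); WM=24
i=18 t=26 v=3: → [18,27); WM=25
i=19 t=26 v=8: → [18,27); WM=25

4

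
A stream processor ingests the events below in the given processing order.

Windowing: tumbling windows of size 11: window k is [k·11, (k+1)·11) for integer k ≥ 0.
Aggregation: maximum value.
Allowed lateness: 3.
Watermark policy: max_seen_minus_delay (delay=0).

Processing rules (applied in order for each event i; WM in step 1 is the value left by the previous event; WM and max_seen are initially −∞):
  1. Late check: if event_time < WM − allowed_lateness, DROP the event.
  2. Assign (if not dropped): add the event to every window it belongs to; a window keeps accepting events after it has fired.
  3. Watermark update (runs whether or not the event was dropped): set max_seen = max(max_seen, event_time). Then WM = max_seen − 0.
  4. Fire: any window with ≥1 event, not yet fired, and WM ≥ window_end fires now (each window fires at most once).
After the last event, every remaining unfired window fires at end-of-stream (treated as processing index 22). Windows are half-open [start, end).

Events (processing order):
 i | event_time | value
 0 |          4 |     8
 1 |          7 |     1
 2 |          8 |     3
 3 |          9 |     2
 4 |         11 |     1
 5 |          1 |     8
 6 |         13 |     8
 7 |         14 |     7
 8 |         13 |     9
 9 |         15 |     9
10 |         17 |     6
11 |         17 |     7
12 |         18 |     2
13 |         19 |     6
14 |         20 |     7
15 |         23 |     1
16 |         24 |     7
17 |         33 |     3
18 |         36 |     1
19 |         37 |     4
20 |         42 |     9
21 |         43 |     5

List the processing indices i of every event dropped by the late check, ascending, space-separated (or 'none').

i=0 t=4 v=8: → [0,11); WM=4
i=1 t=7 v=1: → [0,11); WM=7
i=2 t=8 v=3: → [0,11); WM=8
i=3 t=9 v=2: → [0,11); WM=9
i=4 t=11 v=1: → [11,22); WM=11; [0,11) fires=8
i=5 t=1 v=8: DROP (t<11-3); WM=11
i=6 t=13 v=8: → [11,22); WM=13
i=7 t=14 v=7: → [11,22); WM=14
i=8 t=13 v=9: → [11,22); WM=14
i=9 t=15 v=9: → [11,22); WM=15
i=10 t=17 v=6: → [11,22); WM=17
i=11 t=17 v=7: → [11,22); WM=17
i=12 t=18 v=2: → [11,22); WM=18
i=13 t=19 v=6: → [11,22); WM=19
i=14 t=20 v=7: → [11,22); WM=20
i=15 t=23 v=1: → [22,33); WM=23; [11,22) fires=9
i=16 t=24 v=7: → [22,33); WM=24
i=17 t=33 v=3: → [33,44); WM=33; [22,33) fires=7
i=18 t=36 v=1: → [33,44); WM=36
i=19 t=37 v=4: → [33,44); WM=37
i=20 t=42 v=9: → [33,44); WM=42
i=21 t=43 v=5: → [33,44); WM=43

5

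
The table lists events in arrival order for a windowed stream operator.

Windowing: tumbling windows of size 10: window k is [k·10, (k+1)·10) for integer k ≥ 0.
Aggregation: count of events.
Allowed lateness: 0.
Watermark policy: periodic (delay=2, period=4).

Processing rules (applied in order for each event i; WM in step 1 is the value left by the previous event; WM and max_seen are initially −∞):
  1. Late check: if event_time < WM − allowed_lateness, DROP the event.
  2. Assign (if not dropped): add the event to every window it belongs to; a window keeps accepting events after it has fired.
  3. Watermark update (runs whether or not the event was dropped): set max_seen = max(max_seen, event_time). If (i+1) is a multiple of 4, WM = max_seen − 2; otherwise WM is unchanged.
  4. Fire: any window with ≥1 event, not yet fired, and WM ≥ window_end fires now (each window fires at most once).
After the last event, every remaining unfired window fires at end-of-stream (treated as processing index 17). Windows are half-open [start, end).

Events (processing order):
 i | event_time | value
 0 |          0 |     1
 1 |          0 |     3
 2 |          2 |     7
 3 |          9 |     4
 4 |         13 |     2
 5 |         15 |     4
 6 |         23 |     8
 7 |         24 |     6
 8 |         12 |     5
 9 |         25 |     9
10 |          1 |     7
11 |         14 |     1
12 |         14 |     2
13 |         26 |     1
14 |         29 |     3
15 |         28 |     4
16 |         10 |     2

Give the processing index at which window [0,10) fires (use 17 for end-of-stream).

i=0 t=0 v=1: → [0,10); WM=−∞
i=1 t=0 v=3: → [0,10); WM=−∞
i=2 t=2 v=7: → [0,10); WM=−∞
i=3 t=9 v=4: → [0,10); WM=7
i=4 t=13 v=2: → [10,20); WM=7
i=5 t=15 v=4: → [10,20); WM=7
i=6 t=23 v=8: → [20,30); WM=7
i=7 t=24 v=6: → [20,30); WM=22; [0,10) fires=4 [10,20) fires=2
i=8 t=12 v=5: DROP (t<22-0); WM=22
i=9 t=25 v=9: → [20,30); WM=22
i=10 t=1 v=7: DROP (t<22-0); WM=22
i=11 t=14 v=1: DROP (t<22-0); WM=23
i=12 t=14 v=2: DROP (t<23-0); WM=23
i=13 t=26 v=1: → [20,30); WM=23
i=14 t=29 v=3: → [20,30); WM=23
i=15 t=28 v=4: → [20,30); WM=27
i=16 t=10 v=2: DROP (t<27-0); WM=27

7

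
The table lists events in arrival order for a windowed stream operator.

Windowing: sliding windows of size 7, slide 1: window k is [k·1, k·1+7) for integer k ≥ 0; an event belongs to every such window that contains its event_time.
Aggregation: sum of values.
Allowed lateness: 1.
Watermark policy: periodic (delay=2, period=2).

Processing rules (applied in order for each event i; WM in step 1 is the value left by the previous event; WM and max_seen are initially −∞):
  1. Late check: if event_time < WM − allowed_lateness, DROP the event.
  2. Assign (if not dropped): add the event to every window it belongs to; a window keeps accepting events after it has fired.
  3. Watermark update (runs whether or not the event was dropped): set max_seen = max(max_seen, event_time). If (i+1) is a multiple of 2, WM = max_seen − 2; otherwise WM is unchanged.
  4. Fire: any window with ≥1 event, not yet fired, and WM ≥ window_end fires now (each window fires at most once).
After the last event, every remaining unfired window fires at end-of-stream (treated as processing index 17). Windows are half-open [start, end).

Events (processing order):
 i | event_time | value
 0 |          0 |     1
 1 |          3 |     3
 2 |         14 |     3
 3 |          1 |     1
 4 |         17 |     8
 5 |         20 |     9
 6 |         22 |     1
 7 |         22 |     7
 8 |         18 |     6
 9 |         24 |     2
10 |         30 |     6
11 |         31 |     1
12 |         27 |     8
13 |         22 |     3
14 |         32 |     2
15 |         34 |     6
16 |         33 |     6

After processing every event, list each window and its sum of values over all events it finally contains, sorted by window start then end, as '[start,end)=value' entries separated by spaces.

[0,7)=5 [1,8)=4 [2,9)=3 [3,10)=3 [8,15)=3 [9,16)=3 [10,17)=3 [11,18)=11 [12,19)=11 [13,20)=11 [14,21)=20 [15,22)=17 [16,23)=25 [17,24)=25 [18,25)=19 [19,26)=19 [20,27)=19 [21,28)=10 [22,29)=10 [23,30)=2 [24,31)=8 [25,32)=7 [26,33)=9 [27,34)=15 [28,35)=21 [29,36)=21 [30,37)=21 [31,38)=15 [32,39)=14 [33,40)=12 [34,41)=6

i=0 t=0 v=1: → [0,7); WM=−∞
i=1 t=3 v=3: → [3,10),[2,9),[1,8),[0,7); WM=1
i=2 t=14 v=3: → [14,21),[13,20),[12,19),[11,18),[10,17),[9,16),[8,15); WM=1
i=3 t=1 v=1: → [1,8),[0,7); WM=12; [0,7) fires=5 [1,8) fires=4 [2,9) fires=3 [3,10) fires=3
i=4 t=17 v=8: → [17,24),[16,23),[15,22),[14,21),[13,20),[12,19),[11,18); WM=12
i=5 t=20 v=9: → [20,27),[19,26),[18,25),[17,24),[16,23),[15,22),[14,21); WM=18; [8,15) fires=3 [9,16) fires=3 [10,17) fires=3 [11,18) fires=11
i=6 t=22 v=1: → [22,29),[21,28),[20,27),[19,26),[18,25),[17,24),[16,23); WM=18
i=7 t=22 v=7: → [22,29),[21,28),[20,27),[19,26),[18,25),[17,24),[16,23); WM=20; [12,19) fires=11 [13,20) fires=11
i=8 t=18 v=6: DROP (t<20-1); WM=20
i=9 t=24 v=2: → [24,31),[23,30),[22,29),[21,28),[20,27),[19,26),[18,25); WM=22; [14,21) fires=20 [15,22) fires=17
i=10 t=30 v=6: → [30,37),[29,36),[28,35),[27,34),[26,33),[25,32),[24,31); WM=22
i=11 t=31 v=1: → [31,38),[30,37),[29,36),[28,35),[27,34),[26,33),[25,32); WM=29; [16,23) fires=25 [17,24) fires=25 [18,25) fires=19 [19,26) fires=19 [20,27) fires=19 [21,28) fires=10 [22,29) fires=10
i=12 t=27 v=8: DROP (t<29-1); WM=29
i=13 t=22 v=3: DROP (t<29-1); WM=29
i=14 t=32 v=2: → [32,39),[31,38),[30,37),[29,36),[28,35),[27,34),[26,33); WM=29
i=15 t=34 v=6: → [34,41),[33,40),[32,39),[31,38),[30,37),[29,36),[28,35); WM=32; [23,30) fires=2 [24,31) fires=8 [25,32) fires=7
i=16 t=33 v=6: → [33,40),[32,39),[31,38),[30,37),[29,36),[28,35),[27,34); WM=32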